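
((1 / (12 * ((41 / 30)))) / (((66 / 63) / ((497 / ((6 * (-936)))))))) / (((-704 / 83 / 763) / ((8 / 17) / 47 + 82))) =12030660476555 / 316599748608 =38.00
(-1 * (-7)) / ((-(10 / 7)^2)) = -343 / 100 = -3.43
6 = 6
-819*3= -2457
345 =345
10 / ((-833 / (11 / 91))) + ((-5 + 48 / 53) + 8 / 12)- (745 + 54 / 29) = -262247504768 / 349527633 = -750.29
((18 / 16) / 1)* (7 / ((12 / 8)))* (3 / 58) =63 / 232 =0.27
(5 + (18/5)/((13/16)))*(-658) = -403354/65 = -6205.45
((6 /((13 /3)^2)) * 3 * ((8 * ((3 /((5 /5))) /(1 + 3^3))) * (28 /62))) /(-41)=-1944 /214799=-0.01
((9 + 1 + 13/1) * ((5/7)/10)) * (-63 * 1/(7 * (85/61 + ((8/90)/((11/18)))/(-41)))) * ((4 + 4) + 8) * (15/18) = -63275300/446103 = -141.84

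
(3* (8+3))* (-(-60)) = 1980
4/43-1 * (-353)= 353.09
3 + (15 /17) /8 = 423 /136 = 3.11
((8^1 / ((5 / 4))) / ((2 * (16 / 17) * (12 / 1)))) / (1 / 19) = 5.38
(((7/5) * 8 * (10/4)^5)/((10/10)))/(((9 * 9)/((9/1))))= 4375/36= 121.53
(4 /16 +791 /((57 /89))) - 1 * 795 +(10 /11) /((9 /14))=3323609 /7524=441.73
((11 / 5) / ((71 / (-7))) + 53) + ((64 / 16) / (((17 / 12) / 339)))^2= 916239.58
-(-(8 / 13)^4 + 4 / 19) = -36420 / 542659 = -0.07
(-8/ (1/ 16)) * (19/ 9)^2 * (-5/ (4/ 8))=462080/ 81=5704.69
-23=-23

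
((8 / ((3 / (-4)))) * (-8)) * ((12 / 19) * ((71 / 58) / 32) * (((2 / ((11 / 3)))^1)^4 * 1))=0.18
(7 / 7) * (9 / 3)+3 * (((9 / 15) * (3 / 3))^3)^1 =456 / 125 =3.65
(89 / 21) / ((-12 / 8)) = -178 / 63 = -2.83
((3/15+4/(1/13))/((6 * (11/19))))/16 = 1653/1760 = 0.94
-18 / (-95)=18 / 95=0.19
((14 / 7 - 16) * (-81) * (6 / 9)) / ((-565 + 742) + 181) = 378 / 179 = 2.11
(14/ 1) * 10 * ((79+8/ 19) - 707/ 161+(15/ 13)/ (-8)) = 119118895/ 11362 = 10483.97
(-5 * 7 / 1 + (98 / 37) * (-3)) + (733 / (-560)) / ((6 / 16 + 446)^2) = -709204868699 / 16513893095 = -42.95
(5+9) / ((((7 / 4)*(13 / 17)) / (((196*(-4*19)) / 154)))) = -144704 / 143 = -1011.92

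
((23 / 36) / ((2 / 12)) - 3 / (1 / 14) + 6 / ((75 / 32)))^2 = 28526281 / 22500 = 1267.83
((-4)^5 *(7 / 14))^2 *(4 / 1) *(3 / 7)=3145728 / 7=449389.71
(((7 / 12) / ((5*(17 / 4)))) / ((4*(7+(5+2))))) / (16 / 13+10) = 13 / 297840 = 0.00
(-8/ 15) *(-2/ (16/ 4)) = 4/ 15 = 0.27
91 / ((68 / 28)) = 637 / 17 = 37.47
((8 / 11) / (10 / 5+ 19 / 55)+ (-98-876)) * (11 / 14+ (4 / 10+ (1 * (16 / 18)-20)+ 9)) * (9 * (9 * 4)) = 4237695228 / 1505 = 2815744.34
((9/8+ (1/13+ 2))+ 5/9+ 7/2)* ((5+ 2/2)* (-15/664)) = -33965/34528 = -0.98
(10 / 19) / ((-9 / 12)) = -40 / 57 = -0.70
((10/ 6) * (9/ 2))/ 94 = 15/ 188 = 0.08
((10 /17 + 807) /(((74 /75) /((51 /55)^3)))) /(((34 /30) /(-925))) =-1417862475 /2662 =-532630.53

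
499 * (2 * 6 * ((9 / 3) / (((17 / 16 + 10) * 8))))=11976 / 59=202.98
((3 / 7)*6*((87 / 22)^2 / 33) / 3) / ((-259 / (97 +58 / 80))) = -29587221 / 193048240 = -0.15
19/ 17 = 1.12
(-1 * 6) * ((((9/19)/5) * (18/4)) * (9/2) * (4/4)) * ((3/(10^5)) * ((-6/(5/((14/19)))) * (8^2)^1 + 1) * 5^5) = 34648641/577600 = 59.99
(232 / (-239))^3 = -12487168 / 13651919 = -0.91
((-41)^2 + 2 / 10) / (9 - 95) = -4203 / 215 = -19.55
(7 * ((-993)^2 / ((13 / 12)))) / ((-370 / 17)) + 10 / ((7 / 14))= -703990886 / 2405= -292719.70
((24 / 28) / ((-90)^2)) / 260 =1 / 2457000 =0.00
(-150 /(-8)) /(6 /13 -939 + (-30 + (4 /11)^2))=-117975 /6093212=-0.02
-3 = -3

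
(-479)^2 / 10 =229441 / 10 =22944.10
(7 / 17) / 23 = 0.02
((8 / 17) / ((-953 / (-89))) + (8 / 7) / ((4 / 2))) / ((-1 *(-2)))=34894 / 113407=0.31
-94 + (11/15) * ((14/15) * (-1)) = -21304/225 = -94.68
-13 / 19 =-0.68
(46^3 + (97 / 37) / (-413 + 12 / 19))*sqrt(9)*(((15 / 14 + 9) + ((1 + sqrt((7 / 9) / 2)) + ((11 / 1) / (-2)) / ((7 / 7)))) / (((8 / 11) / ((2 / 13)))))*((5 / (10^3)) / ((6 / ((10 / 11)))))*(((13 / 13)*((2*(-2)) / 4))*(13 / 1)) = -1100471497203 / 324682400 - 28217217877*sqrt(14) / 278299200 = -3768.75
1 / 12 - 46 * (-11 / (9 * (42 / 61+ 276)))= 87049 / 303804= 0.29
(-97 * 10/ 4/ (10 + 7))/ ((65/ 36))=-1746/ 221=-7.90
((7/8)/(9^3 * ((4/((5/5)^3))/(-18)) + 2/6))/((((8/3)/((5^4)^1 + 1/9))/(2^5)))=-203/5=-40.60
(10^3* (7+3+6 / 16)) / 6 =10375 / 6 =1729.17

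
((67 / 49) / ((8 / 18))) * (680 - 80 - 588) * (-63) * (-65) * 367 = 388383255 / 7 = 55483322.14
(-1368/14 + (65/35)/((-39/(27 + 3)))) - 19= -827/7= -118.14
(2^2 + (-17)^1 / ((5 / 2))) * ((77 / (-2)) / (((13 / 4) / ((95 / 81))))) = 40964 / 1053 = 38.90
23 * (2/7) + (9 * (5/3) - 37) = -108/7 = -15.43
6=6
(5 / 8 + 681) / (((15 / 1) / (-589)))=-3211817 / 120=-26765.14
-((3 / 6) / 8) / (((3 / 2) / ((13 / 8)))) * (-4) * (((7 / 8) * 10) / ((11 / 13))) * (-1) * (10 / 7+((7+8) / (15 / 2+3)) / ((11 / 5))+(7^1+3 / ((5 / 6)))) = -274963 / 7744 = -35.51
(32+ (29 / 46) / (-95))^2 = 19547115721 / 19096900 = 1023.58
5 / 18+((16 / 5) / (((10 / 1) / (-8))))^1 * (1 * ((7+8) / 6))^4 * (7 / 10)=-1255 / 18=-69.72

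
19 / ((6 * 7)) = 19 / 42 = 0.45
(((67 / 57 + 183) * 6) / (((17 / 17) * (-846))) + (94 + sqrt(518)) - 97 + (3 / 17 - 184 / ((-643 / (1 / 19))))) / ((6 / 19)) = -180742231 / 13871439 + 19 * sqrt(518) / 6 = 59.04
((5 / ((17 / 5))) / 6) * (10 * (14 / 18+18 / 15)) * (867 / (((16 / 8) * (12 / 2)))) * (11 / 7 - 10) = -2231675 / 756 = -2951.95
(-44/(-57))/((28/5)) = 55/399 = 0.14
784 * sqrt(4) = 1568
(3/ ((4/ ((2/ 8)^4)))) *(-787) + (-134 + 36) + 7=-95545/ 1024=-93.31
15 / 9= 5 / 3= 1.67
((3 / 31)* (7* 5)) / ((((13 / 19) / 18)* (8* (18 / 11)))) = 21945 / 3224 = 6.81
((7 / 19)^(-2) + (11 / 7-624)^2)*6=113902860 / 49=2324548.16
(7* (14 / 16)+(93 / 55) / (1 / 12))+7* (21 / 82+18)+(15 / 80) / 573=1062696841 / 6891280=154.21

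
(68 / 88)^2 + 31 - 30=773 / 484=1.60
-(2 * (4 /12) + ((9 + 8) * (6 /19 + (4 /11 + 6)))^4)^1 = -951609162860504450 /5724089283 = -166246387.12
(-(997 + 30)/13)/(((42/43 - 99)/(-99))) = -112101/1405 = -79.79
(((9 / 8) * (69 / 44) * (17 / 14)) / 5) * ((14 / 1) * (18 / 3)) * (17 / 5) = 538407 / 4400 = 122.37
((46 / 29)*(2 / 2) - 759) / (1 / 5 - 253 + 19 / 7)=768775 / 253837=3.03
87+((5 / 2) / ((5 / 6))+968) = 1058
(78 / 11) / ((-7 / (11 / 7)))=-78 / 49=-1.59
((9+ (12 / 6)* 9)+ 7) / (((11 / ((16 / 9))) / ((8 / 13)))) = 4352 / 1287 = 3.38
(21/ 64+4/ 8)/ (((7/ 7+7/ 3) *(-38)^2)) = 159/ 924160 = 0.00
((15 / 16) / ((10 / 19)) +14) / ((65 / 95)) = 9595 / 416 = 23.06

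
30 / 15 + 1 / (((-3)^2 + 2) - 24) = 25 / 13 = 1.92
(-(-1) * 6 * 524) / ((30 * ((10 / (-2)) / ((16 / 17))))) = -8384 / 425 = -19.73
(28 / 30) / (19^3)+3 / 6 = 102913 / 205770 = 0.50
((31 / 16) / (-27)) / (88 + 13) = -31 / 43632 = -0.00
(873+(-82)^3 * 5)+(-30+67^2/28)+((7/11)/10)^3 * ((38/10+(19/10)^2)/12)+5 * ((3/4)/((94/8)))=-482711194354026791/175159600000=-2755836.36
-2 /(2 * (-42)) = 1 /42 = 0.02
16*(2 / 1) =32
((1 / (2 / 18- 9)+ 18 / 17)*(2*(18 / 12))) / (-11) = -351 / 1360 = -0.26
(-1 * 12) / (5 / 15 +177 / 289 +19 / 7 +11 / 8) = -582624 / 244463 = -2.38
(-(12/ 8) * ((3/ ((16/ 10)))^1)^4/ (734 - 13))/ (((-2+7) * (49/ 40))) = -0.00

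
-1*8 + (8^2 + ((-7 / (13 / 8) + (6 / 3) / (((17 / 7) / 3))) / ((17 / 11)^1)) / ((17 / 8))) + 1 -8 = 3093853 / 63869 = 48.44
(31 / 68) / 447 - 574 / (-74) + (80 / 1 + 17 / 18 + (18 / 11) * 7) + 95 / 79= 297182194823 / 2931967764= 101.36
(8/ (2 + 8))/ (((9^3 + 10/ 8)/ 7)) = 112/ 14605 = 0.01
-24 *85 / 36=-170 / 3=-56.67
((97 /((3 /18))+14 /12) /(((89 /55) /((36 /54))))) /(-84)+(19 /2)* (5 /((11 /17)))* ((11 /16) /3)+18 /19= 152488051 /10227168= 14.91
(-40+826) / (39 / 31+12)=8122 / 137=59.28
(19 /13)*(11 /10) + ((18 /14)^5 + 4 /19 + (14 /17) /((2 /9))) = 6377968809 /705725930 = 9.04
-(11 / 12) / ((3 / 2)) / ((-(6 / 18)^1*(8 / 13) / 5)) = 715 / 48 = 14.90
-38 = -38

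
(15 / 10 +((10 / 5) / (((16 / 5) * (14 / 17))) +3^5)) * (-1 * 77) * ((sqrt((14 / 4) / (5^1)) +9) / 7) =-2719431 / 112 - 302159 * sqrt(70) / 1120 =-26537.82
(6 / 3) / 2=1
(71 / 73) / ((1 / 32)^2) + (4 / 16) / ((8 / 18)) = 1163921 / 1168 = 996.51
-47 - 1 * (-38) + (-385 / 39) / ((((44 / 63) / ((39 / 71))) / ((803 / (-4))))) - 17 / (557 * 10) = 4902679279 / 3163760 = 1549.64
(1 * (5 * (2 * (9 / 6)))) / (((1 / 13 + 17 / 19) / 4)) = 247 / 4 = 61.75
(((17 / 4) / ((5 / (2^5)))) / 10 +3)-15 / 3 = 18 / 25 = 0.72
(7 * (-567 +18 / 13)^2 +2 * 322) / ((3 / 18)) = 2271450594 / 169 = 13440536.06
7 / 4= 1.75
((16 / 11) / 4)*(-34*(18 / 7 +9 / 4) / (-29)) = 4590 / 2233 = 2.06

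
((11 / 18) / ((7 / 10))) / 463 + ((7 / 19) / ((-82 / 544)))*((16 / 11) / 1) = -3.55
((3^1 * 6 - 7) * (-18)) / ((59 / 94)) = -18612 / 59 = -315.46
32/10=16/5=3.20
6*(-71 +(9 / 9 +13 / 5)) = -2022 / 5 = -404.40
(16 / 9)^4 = 65536 / 6561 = 9.99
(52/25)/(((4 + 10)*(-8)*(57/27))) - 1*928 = -12342517/13300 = -928.01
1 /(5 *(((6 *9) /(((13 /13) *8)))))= 4 /135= 0.03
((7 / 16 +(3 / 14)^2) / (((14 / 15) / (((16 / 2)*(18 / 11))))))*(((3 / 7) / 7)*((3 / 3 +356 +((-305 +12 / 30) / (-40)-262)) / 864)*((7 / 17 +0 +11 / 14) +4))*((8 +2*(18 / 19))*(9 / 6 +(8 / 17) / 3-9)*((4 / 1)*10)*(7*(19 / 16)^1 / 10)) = -619.08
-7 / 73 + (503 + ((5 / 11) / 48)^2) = 10234720033 / 20351232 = 502.90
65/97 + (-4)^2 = 1617/97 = 16.67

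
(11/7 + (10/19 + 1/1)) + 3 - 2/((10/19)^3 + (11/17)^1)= 6279963/1756531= 3.58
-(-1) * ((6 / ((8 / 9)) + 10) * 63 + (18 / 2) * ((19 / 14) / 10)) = 73953 / 70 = 1056.47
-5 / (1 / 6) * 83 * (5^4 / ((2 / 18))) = -14006250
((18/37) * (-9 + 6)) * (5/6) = -45/37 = -1.22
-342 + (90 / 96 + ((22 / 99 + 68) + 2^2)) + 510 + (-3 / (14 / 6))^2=1713287 / 7056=242.81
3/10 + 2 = 23/10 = 2.30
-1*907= -907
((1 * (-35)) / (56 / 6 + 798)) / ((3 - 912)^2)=-5 / 95297742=-0.00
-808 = -808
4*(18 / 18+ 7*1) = 32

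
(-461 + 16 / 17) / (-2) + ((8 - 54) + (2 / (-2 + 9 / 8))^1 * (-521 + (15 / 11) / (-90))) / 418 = 382086049 / 1641486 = 232.77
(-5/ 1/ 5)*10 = -10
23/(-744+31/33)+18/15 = 143331/122605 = 1.17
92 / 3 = 30.67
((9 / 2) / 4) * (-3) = -27 / 8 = -3.38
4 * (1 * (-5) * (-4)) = 80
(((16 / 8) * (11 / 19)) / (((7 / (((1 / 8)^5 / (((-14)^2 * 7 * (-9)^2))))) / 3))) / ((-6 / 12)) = -11 / 40360771584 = -0.00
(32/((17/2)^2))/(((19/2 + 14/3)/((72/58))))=27648/712385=0.04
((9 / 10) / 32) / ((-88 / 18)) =-81 / 14080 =-0.01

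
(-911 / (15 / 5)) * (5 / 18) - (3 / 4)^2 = -36683 / 432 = -84.91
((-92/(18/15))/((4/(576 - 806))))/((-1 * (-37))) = 119.14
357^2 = 127449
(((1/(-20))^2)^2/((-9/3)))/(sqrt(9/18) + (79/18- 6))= 0.00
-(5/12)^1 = -5/12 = -0.42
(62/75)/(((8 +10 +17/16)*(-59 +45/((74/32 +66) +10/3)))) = -3411488/4591950375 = -0.00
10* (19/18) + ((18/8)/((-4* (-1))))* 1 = 1601/144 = 11.12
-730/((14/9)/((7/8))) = -3285/8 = -410.62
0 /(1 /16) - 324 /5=-324 /5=-64.80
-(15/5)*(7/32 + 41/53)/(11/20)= -2295/424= -5.41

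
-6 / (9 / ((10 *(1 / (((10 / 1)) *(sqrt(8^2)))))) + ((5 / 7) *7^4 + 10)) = -2 / 599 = -0.00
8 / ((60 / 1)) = 2 / 15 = 0.13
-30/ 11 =-2.73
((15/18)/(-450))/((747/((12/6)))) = -1/201690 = -0.00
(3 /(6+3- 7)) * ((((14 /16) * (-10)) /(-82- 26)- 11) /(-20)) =4717 /5760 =0.82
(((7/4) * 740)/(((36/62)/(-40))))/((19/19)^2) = -802900/9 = -89211.11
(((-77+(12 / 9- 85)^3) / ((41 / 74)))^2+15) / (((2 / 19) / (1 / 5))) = 5204794087689448913 / 2450898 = 2123627375635.15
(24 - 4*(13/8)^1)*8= 140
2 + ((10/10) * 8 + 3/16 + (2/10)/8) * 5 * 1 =689/16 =43.06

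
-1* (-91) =91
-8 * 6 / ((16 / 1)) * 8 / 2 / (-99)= 4 / 33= 0.12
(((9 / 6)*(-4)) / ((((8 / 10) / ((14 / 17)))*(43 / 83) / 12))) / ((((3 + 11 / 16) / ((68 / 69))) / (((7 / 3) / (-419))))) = 5205760 / 24449069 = 0.21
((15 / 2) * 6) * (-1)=-45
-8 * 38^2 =-11552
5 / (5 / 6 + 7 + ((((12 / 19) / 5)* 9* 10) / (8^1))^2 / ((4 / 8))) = 2166 / 5143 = 0.42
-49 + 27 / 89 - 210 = -23024 / 89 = -258.70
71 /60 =1.18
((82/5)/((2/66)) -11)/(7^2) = 2651/245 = 10.82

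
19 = 19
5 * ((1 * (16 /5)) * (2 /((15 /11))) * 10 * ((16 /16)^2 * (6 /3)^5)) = 22528 /3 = 7509.33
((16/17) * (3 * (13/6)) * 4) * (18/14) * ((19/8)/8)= 2223/238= 9.34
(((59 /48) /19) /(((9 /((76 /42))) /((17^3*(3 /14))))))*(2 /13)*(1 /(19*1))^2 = 289867 /49670712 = 0.01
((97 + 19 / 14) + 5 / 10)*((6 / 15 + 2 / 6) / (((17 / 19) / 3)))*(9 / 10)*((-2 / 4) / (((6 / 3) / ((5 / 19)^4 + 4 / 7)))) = -9002961693 / 285677350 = -31.51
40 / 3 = 13.33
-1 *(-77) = 77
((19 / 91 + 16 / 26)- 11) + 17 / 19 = -9.28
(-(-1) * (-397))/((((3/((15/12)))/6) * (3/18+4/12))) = -1985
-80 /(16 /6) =-30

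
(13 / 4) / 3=13 / 12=1.08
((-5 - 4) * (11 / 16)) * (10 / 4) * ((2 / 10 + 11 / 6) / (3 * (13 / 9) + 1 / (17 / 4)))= -102663 / 14912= -6.88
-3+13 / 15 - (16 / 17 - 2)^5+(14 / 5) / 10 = -55642523 / 106489275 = -0.52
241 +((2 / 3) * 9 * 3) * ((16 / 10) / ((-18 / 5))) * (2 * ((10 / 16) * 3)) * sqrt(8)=241 - 60 * sqrt(2)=156.15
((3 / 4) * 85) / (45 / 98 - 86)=-12495 / 16766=-0.75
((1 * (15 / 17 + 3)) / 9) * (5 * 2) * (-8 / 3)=-1760 / 153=-11.50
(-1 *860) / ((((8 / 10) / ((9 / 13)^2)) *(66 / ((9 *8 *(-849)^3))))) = 639437055200100 / 1859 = 343968292200.16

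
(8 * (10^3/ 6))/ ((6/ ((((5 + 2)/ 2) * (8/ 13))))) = 56000/ 117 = 478.63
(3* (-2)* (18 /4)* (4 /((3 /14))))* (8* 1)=-4032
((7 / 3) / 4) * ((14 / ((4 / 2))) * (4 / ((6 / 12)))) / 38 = 49 / 57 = 0.86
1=1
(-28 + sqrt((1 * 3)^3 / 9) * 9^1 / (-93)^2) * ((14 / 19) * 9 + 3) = -5124 / 19 + 183 * sqrt(3) / 18259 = -269.67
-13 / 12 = -1.08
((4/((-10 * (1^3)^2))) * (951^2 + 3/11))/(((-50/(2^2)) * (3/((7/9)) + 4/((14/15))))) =92851864/26125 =3554.14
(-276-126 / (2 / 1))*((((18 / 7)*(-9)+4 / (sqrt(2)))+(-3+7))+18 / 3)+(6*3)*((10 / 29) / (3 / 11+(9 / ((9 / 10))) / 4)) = 55199292 / 12383-678*sqrt(2) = 3498.83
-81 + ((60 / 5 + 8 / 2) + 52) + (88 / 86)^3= -948407 / 79507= -11.93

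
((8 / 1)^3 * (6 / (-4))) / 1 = -768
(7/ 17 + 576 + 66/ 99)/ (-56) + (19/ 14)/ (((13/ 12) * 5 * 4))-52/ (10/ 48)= -48237131/ 185640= -259.84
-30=-30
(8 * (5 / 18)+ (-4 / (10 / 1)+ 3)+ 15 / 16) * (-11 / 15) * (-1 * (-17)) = -775489 / 10800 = -71.80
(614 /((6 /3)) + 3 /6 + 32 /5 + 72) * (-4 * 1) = -7718 /5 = -1543.60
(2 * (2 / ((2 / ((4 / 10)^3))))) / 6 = 8 / 375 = 0.02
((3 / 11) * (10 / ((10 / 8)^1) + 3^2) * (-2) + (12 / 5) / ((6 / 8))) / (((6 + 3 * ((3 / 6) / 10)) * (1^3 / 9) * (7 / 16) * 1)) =-64128 / 3157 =-20.31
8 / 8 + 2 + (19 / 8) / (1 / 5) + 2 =135 / 8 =16.88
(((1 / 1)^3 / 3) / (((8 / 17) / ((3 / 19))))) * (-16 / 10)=-17 / 95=-0.18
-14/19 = -0.74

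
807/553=1.46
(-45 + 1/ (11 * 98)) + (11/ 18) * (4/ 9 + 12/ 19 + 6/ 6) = -36275278/ 829521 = -43.73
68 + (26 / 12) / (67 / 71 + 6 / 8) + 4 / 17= 131174 / 1887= 69.51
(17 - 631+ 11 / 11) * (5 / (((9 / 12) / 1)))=-12260 / 3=-4086.67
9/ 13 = 0.69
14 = 14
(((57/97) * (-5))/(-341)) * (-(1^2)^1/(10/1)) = -57/66154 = -0.00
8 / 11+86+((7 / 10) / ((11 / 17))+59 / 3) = 35467 / 330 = 107.48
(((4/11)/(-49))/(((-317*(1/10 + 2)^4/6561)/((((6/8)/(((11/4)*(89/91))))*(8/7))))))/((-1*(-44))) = 252720000/4417896776447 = 0.00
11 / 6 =1.83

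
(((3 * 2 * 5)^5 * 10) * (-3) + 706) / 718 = -364499647 / 359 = -1015319.35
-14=-14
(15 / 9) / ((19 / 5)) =25 / 57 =0.44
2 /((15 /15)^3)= 2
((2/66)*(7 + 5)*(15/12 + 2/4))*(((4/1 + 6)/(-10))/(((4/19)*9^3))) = -133/32076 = -0.00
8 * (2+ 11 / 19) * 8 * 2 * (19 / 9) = 6272 / 9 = 696.89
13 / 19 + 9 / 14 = 1.33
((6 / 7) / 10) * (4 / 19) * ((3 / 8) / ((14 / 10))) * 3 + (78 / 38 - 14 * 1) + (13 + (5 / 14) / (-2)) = 3309 / 3724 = 0.89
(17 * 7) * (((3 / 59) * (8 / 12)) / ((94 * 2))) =119 / 5546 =0.02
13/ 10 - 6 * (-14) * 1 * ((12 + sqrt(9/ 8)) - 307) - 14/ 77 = -24689.79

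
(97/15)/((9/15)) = 97/9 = 10.78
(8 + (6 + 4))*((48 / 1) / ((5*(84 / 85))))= 1224 / 7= 174.86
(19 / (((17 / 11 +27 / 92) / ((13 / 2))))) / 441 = 124982 / 820701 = 0.15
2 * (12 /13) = 24 /13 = 1.85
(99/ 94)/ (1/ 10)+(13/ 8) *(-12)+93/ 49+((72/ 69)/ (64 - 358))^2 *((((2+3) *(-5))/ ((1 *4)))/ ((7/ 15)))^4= -15284362987545/ 2293283956208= -6.66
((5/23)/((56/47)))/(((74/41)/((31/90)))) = 59737/1715616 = 0.03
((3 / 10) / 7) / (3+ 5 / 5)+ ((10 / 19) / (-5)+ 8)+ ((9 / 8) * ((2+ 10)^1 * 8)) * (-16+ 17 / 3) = -5895063 / 5320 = -1108.09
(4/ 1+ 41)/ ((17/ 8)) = 360/ 17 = 21.18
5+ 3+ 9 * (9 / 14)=193 / 14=13.79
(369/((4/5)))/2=1845/8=230.62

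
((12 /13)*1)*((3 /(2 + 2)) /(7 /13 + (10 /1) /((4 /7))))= 18 /469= 0.04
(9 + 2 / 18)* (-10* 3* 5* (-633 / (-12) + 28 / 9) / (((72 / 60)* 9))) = -10306375 / 1458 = -7068.84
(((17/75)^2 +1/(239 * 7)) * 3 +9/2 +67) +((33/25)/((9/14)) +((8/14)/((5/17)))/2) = 66932567/896250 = 74.68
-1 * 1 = -1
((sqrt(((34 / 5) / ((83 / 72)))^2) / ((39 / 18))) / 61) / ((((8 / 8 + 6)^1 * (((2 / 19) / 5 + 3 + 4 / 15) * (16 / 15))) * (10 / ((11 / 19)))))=45441 / 431706821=0.00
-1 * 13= -13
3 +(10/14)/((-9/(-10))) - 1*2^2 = -13/63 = -0.21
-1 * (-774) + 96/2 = 822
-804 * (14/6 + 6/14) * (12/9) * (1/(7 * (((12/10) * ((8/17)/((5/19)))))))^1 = -1651550/8379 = -197.11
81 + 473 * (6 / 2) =1500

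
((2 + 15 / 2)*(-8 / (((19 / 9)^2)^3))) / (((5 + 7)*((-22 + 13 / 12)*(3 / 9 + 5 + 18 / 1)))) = 0.00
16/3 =5.33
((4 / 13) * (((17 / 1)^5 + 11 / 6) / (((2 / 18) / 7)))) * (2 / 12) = 59634071 / 13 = 4587236.23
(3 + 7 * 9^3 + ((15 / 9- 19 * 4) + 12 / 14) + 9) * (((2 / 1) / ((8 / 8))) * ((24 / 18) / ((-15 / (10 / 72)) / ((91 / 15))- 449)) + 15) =202303076144 / 2676177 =75594.06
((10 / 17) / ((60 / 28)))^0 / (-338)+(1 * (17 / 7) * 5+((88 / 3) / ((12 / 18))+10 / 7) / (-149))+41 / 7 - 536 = -182721139 / 352534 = -518.31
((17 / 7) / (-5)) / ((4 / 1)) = -17 / 140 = -0.12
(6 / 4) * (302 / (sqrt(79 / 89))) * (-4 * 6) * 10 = -115396.04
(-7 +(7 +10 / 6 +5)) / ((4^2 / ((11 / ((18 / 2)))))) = 55 / 108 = 0.51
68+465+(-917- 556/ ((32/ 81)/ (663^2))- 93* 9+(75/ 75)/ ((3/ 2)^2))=-44542054219/ 72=-618639641.93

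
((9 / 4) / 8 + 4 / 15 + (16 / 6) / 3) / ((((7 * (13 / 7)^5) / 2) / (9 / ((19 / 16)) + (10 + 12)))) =1395914989 / 2539644120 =0.55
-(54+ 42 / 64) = -1749 / 32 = -54.66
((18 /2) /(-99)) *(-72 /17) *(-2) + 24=4344 /187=23.23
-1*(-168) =168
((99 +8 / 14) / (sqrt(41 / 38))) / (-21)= -17*sqrt(1558) / 147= -4.56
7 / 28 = 1 / 4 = 0.25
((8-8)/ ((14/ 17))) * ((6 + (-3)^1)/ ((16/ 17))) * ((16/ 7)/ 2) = 0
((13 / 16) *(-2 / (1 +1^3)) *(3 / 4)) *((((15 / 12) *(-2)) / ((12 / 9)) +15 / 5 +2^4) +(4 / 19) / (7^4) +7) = -343375461 / 23356928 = -14.70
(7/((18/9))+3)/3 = 13/6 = 2.17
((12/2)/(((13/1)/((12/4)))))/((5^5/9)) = 162/40625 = 0.00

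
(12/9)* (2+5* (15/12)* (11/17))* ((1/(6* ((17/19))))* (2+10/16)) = 18221/4624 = 3.94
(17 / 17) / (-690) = -1 / 690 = -0.00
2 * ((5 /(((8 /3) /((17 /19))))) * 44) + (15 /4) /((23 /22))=151.22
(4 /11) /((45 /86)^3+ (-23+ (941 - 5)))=2544224 /6388912783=0.00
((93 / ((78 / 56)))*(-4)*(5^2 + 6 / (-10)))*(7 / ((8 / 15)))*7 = -7783356 / 13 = -598719.69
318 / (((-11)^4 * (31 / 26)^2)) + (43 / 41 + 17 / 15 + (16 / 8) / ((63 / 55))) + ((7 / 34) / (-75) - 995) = -30615200689551437 / 30891390695550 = -991.06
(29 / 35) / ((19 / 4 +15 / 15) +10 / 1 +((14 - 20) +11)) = 116 / 2905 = 0.04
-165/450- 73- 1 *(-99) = 25.63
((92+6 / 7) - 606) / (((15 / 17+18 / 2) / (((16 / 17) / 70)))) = -3592 / 5145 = -0.70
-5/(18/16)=-40/9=-4.44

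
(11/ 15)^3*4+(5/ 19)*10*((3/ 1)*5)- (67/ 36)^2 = 115694113/ 3078000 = 37.59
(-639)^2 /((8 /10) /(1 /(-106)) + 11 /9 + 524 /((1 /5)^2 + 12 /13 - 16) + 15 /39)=-3459.15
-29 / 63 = -0.46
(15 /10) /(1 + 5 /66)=99 /71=1.39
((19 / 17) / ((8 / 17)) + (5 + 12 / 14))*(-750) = -172875 / 28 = -6174.11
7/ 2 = 3.50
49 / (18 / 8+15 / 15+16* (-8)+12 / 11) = -2156 / 5441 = -0.40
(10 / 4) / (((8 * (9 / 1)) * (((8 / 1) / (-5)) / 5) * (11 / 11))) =-125 / 1152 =-0.11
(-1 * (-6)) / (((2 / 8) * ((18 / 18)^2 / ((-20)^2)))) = 9600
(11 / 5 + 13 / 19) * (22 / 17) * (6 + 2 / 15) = 554576 / 24225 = 22.89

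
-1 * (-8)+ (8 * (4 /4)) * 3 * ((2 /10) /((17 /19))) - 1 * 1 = 1051 /85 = 12.36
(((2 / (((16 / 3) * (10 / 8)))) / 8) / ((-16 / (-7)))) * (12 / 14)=9 / 640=0.01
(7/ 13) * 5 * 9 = 24.23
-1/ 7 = -0.14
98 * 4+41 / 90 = 35321 / 90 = 392.46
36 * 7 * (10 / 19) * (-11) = -27720 / 19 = -1458.95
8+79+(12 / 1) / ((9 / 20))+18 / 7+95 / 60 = 3299 / 28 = 117.82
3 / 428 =0.01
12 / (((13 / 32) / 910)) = 26880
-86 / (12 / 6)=-43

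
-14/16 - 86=-695/8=-86.88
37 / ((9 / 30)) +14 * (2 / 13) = 4894 / 39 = 125.49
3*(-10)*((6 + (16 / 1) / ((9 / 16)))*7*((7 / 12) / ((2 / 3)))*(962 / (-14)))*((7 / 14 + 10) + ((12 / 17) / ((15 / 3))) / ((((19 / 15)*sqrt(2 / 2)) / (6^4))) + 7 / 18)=589153367075 / 8721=67555712.31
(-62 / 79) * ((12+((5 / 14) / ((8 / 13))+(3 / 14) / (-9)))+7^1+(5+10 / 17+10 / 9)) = -13947551 / 676872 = -20.61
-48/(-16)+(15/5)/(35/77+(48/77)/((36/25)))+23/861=27583/4305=6.41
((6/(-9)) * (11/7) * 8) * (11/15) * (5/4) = -7.68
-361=-361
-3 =-3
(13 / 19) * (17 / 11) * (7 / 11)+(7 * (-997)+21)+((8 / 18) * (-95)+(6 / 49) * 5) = -6998.94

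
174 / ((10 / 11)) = 957 / 5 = 191.40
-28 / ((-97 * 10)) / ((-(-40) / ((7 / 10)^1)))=49 / 97000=0.00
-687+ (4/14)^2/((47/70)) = -225983/329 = -686.88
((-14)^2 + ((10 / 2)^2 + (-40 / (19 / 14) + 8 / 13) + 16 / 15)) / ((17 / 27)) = 6442533 / 20995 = 306.86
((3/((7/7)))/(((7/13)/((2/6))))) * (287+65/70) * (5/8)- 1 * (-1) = 262799/784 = 335.20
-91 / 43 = -2.12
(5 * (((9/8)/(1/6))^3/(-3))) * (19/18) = -69255/128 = -541.05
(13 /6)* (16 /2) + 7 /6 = 37 /2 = 18.50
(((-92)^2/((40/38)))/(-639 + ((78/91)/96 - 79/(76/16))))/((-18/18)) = 85554112/6975825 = 12.26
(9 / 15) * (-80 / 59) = -48 / 59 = -0.81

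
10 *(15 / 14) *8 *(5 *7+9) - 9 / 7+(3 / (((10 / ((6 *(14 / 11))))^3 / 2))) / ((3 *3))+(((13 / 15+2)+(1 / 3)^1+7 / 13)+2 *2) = 57202090072 / 15140125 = 3778.18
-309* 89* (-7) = 192507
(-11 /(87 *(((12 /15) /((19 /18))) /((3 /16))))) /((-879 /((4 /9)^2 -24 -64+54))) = -1430605 /1189308096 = -0.00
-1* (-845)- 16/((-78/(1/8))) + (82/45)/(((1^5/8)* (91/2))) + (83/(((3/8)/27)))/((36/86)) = 4763224/315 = 15121.35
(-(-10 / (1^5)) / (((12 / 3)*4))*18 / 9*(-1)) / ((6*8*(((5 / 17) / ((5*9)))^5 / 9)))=-1257617039895 / 64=-19650266248.36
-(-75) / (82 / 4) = 150 / 41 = 3.66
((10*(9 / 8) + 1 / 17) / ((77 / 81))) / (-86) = -62289 / 450296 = -0.14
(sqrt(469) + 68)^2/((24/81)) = 459 *sqrt(469) + 137511/8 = 27129.17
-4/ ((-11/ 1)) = 4/ 11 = 0.36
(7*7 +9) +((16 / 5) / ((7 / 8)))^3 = 4583902 / 42875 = 106.91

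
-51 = -51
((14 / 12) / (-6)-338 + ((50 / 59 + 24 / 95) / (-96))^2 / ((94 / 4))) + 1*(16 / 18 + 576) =406016695353689 / 1700989257600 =238.69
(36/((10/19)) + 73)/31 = 707/155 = 4.56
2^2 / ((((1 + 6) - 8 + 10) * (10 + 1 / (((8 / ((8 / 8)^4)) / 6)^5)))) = 4096 / 94347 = 0.04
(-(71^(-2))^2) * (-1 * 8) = 8/25411681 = 0.00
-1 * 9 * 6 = -54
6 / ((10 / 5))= 3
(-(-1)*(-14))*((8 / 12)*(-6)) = 56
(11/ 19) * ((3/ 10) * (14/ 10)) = 231/ 950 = 0.24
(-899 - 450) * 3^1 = -4047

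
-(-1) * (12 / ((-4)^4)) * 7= 21 / 64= 0.33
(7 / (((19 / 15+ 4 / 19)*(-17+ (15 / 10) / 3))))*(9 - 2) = -9310 / 4631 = -2.01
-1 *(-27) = 27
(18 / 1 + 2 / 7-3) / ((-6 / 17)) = -43.31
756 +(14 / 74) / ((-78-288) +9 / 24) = 81818044 / 108225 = 756.00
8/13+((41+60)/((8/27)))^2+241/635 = 61389072527/528320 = 116196.76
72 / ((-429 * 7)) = -24 / 1001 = -0.02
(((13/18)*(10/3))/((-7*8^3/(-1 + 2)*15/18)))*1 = -13/16128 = -0.00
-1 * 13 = -13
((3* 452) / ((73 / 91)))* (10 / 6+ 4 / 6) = 287924 / 73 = 3944.16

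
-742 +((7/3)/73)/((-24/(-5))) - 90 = -4372957/5256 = -831.99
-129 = -129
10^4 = 10000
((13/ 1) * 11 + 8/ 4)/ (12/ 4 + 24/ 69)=3335/ 77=43.31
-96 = -96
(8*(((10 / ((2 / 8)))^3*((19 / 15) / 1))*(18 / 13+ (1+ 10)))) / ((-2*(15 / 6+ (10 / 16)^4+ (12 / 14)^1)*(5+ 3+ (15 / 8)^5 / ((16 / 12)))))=-84085151734169600 / 1865142954987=-45082.42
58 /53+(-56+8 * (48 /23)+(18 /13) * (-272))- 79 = -493.83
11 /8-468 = -3733 /8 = -466.62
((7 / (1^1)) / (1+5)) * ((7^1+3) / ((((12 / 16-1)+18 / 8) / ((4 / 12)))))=35 / 18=1.94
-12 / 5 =-2.40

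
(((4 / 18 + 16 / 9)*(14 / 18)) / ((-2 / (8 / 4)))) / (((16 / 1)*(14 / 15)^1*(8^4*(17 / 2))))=-5 / 1671168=-0.00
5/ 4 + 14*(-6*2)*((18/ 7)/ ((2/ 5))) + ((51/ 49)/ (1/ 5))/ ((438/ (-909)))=-15589285/ 14308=-1089.55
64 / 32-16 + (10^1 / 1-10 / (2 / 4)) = -24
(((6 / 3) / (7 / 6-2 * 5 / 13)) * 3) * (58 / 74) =13572 / 1147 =11.83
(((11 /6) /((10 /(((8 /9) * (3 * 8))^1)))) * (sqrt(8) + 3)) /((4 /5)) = 88 * sqrt(2) /9 + 44 /3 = 28.49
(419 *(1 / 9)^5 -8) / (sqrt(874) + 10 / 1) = 2359865 / 22851963 -471973 *sqrt(874) / 45703926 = -0.20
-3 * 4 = -12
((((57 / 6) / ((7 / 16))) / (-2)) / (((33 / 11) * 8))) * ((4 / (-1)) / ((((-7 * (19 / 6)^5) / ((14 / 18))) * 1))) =-576 / 912247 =-0.00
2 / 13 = 0.15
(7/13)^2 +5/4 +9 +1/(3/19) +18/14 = 257785/14196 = 18.16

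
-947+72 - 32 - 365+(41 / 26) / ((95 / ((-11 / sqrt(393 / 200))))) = -1272.13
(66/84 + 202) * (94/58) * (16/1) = 1067464/203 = 5258.44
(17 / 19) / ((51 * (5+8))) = 1 / 741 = 0.00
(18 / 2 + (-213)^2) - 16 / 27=1225190 / 27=45377.41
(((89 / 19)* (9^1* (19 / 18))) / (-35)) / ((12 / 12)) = -89 / 70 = -1.27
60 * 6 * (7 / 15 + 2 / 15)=216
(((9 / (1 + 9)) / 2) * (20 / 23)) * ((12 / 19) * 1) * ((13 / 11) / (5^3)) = 1404 / 600875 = 0.00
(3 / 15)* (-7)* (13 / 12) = -91 / 60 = -1.52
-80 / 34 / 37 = -40 / 629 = -0.06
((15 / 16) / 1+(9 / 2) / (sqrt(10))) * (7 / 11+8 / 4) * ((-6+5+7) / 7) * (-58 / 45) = -2523 * sqrt(10) / 1925 -841 / 308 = -6.88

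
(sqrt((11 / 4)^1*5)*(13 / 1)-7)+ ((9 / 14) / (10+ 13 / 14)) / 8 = -951 / 136+ 13*sqrt(55) / 2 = 41.21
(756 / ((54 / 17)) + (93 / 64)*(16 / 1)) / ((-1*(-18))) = 1045 / 72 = 14.51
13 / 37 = 0.35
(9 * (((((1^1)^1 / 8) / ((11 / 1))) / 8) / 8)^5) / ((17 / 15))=135 / 96330131257734201344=0.00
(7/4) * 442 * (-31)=-47957/2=-23978.50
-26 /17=-1.53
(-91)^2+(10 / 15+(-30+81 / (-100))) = 8250.86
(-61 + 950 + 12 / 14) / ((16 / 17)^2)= 1004.57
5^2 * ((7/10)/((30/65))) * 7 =3185/12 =265.42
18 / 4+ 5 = 19 / 2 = 9.50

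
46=46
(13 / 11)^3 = 2197 / 1331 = 1.65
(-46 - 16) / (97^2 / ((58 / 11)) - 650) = -3596 / 65799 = -0.05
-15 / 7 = -2.14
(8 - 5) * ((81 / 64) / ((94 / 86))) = 10449 / 3008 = 3.47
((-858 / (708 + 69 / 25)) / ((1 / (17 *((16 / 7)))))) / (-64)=0.73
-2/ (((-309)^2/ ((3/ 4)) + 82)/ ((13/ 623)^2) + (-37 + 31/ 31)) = -169/ 24721873613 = -0.00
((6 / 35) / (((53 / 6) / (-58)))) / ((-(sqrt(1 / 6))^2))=12528 / 1855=6.75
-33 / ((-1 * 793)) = 33 / 793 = 0.04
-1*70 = -70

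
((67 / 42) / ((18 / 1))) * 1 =67 / 756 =0.09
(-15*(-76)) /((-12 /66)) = -6270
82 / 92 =0.89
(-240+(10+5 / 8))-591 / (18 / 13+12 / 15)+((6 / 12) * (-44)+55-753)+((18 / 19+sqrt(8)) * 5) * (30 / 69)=-302288285 / 248216+100 * sqrt(2) / 23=-1211.69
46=46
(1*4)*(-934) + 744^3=411827048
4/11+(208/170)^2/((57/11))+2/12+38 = 351707797/9060150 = 38.82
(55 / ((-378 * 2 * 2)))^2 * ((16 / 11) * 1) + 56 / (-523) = -7857679 / 74728332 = -0.11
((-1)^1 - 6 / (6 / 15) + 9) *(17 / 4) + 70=161 / 4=40.25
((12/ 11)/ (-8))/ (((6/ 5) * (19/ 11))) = -5/ 76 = -0.07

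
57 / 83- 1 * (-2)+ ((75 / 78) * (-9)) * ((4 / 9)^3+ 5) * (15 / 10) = -7383083 / 116532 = -63.36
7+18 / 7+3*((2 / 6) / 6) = 409 / 42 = 9.74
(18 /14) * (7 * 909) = 8181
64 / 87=0.74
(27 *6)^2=26244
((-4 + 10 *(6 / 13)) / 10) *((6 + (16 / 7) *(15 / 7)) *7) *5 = 2136 / 91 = 23.47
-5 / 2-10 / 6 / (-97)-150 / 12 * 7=-26185 / 291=-89.98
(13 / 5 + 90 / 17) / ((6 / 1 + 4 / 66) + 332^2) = 22143 / 309195320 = 0.00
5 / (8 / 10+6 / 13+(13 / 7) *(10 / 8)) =1.40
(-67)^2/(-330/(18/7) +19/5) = -67335/1868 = -36.05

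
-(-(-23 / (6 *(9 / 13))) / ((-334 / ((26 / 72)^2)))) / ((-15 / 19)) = -960089 / 350619840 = -0.00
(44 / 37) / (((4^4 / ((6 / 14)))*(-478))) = -33 / 7923328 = -0.00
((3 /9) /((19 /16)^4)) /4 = 16384 /390963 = 0.04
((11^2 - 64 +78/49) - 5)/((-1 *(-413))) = 0.13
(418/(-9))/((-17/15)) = 2090/51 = 40.98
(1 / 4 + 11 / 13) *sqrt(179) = 57 *sqrt(179) / 52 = 14.67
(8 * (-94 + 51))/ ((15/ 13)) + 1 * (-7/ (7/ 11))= -309.13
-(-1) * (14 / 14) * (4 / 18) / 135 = 2 / 1215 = 0.00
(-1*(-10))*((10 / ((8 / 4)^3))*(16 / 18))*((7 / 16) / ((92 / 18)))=175 / 184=0.95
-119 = -119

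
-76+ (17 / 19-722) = -15145 / 19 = -797.11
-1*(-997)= 997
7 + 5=12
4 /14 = 2 /7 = 0.29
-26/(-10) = 13/5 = 2.60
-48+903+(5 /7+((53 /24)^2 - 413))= 1804687 /4032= 447.59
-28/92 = -0.30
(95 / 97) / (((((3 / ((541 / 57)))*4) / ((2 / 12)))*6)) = 2705 / 125712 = 0.02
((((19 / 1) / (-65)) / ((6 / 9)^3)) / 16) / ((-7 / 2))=513 / 29120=0.02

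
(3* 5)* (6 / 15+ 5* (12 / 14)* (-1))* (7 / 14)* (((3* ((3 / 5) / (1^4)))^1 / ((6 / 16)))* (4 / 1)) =-19584 / 35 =-559.54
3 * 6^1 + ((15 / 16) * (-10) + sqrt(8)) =11.45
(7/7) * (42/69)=14/23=0.61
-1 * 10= -10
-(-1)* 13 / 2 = 13 / 2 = 6.50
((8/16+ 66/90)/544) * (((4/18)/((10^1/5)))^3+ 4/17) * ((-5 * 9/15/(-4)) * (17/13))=108521/206219520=0.00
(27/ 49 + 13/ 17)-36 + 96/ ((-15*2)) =-157788/ 4165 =-37.88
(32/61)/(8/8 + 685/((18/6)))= 0.00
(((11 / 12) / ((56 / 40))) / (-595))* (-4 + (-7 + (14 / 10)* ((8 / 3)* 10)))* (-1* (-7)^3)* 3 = -6083 / 204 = -29.82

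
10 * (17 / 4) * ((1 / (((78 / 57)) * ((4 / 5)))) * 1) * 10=40375 / 104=388.22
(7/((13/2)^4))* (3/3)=112/28561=0.00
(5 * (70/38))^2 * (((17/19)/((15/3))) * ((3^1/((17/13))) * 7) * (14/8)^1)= 11704875/27436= 426.62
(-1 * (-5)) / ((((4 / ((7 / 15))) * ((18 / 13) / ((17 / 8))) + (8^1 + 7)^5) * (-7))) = -221 / 234952353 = -0.00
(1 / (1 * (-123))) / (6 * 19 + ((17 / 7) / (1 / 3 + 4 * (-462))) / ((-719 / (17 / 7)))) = -195285433 / 2738292448167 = -0.00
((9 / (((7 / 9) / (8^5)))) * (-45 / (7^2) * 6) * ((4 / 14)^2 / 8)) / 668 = -89579520 / 2806769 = -31.92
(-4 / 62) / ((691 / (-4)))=8 / 21421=0.00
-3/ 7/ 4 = -3/ 28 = -0.11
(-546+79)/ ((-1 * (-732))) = -467/ 732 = -0.64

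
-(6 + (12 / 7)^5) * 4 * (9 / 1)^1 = -12588264 / 16807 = -748.99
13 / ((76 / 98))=637 / 38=16.76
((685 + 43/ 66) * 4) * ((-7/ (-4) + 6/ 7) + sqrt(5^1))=90506 * sqrt(5)/ 33 + 3303469/ 462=13283.02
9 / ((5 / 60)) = 108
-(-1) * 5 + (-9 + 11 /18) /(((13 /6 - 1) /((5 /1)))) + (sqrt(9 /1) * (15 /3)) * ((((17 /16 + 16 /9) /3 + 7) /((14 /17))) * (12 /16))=69535 /896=77.61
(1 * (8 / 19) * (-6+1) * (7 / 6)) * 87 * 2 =-8120 / 19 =-427.37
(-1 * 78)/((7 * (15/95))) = -494/7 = -70.57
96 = 96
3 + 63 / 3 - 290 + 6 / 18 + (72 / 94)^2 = -1756685 / 6627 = -265.08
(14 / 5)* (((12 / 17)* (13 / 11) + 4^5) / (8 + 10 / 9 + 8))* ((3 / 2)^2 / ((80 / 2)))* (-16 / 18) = -431199 / 51425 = -8.39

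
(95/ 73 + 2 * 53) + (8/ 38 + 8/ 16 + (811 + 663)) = 4388501/ 2774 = 1582.01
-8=-8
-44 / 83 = -0.53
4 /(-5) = -4 /5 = -0.80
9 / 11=0.82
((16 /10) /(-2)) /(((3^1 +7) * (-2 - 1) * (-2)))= -1 /75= -0.01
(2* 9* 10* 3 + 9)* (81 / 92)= 44469 / 92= 483.36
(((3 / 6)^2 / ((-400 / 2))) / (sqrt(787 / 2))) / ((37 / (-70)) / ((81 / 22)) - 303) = 567 *sqrt(1574) / 108217159040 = 0.00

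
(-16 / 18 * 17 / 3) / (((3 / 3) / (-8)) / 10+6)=-10880 / 12933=-0.84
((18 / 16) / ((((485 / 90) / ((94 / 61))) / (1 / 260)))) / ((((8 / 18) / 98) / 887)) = 1489172769 / 6153680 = 242.00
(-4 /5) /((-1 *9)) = 4 /45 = 0.09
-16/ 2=-8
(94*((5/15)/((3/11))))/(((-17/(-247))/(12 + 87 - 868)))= -196401062/153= -1283667.07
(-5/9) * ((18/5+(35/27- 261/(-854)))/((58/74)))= -22189973/6018138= -3.69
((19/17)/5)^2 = 361/7225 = 0.05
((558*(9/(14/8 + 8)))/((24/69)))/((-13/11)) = -211761/169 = -1253.02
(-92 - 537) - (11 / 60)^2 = -2264521 / 3600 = -629.03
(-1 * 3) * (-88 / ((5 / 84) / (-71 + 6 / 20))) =-7839216 / 25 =-313568.64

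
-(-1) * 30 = 30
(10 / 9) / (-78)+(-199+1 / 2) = -139357 / 702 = -198.51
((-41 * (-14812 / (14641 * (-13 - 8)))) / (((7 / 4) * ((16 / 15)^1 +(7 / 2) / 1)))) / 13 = -3470240 / 182529347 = -0.02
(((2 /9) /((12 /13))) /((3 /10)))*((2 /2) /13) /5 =1 /81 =0.01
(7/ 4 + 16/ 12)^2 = 1369/ 144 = 9.51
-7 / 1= -7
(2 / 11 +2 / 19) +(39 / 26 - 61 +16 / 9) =-57.44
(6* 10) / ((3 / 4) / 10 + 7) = 2400 / 283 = 8.48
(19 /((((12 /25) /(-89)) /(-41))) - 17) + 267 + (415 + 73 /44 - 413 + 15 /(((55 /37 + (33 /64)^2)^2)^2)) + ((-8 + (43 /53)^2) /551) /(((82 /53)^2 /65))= 195121136650123710151556349614863 /1348504437071838887508917172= 144694.47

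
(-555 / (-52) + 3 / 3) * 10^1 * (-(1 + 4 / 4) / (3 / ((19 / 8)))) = -57665 / 312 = -184.82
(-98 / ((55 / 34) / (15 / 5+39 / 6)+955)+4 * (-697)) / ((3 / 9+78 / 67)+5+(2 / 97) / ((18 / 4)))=-254106591163 / 592598360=-428.80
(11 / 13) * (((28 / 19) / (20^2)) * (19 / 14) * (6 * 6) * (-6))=-297 / 325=-0.91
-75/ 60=-5/ 4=-1.25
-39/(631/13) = -507/631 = -0.80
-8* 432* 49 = -169344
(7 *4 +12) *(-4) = -160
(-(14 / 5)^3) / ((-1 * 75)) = 2744 / 9375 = 0.29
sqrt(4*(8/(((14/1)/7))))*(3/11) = 12/11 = 1.09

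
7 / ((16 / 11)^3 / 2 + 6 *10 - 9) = 9317 / 69929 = 0.13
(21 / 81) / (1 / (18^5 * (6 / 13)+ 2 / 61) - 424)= -4841073398 / 7917229730061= -0.00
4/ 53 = 0.08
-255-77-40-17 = -389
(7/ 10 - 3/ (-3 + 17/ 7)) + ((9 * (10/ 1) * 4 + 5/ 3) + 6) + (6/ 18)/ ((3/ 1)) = 67271/ 180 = 373.73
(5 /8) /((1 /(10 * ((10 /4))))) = 125 /8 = 15.62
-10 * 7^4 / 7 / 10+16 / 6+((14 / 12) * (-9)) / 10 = -20483 / 60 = -341.38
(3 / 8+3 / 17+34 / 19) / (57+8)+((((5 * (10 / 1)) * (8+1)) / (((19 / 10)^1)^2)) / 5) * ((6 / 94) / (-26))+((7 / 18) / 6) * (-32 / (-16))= 422946419 / 4049683560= 0.10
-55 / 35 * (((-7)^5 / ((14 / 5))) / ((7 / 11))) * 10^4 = 148225000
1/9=0.11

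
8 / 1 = 8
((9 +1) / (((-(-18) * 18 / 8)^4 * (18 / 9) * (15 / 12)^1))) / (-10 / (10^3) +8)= 6400 / 34394330079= 0.00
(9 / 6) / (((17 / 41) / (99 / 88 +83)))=82779 / 272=304.33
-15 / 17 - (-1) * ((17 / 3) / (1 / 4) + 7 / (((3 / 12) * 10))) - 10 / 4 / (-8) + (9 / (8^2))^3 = 1664456231 / 66846720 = 24.90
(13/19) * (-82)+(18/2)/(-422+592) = -181049/3230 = -56.05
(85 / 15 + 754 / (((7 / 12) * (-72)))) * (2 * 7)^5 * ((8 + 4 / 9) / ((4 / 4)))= -502173952 / 9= -55797105.78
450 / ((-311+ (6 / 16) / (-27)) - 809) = -32400 / 80641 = -0.40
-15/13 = -1.15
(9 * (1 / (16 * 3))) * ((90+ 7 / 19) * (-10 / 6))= -8585 / 304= -28.24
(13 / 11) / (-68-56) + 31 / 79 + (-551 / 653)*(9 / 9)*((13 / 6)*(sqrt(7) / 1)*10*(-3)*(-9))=41257 / 107756-322335*sqrt(7) / 653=-1305.62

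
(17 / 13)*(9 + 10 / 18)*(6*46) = 3448.82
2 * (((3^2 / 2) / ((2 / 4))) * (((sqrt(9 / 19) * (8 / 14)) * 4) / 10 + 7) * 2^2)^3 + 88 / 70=7663530175488 * sqrt(19) / 15477875 + 106581250516 / 3325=34212724.60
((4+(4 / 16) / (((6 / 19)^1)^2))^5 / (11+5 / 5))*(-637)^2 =293073681014746428433 / 743008370688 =394441964.02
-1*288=-288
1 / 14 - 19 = -265 / 14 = -18.93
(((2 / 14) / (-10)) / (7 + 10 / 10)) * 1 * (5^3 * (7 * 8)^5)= -122931200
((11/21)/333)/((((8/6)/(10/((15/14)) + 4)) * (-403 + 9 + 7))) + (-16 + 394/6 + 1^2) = 137118634/2706291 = 50.67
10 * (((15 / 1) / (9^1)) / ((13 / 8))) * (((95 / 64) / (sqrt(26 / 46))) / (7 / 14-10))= -125 * sqrt(299) / 1014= -2.13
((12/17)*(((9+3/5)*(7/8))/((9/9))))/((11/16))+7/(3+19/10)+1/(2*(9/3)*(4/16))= 210484/19635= 10.72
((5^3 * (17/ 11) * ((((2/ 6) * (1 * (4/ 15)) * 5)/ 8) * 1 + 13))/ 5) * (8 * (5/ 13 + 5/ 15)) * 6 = 22372000/ 1287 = 17383.06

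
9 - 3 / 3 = 8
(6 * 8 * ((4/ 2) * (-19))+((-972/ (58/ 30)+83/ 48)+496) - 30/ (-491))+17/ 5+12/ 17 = -106015604287/ 58095120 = -1824.86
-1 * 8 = -8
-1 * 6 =-6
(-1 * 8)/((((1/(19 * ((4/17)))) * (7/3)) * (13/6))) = -7.07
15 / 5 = 3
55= 55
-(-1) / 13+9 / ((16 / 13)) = 1537 / 208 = 7.39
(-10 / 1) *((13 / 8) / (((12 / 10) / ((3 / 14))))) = -2.90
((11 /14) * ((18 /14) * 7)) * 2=99 /7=14.14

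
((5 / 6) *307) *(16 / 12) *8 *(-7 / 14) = -12280 / 9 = -1364.44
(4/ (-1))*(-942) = 3768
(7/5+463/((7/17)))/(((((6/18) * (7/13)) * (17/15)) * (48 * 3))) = 128063/3332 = 38.43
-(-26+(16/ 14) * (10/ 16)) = 177/ 7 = 25.29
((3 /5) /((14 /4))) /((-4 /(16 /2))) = -12 /35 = -0.34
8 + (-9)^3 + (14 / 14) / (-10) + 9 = -7121 / 10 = -712.10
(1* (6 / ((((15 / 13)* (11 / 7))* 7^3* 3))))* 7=26 / 1155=0.02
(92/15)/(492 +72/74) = 851/68400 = 0.01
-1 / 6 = -0.17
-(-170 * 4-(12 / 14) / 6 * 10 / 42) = 99965 / 147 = 680.03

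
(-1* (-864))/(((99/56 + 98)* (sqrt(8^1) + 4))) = 24192/5587 - 12096* sqrt(2)/5587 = 1.27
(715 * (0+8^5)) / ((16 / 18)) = 26357760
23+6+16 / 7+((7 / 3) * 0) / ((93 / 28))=31.29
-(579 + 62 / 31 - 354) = -227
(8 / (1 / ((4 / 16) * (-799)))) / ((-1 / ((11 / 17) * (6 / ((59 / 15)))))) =93060 / 59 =1577.29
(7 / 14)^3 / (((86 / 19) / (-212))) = -1007 / 172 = -5.85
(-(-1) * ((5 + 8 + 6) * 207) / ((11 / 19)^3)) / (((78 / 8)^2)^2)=767330048 / 342132219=2.24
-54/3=-18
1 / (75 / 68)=68 / 75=0.91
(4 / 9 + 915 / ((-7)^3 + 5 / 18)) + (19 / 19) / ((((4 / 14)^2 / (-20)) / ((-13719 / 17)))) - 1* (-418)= 11000418739 / 55521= 198130.77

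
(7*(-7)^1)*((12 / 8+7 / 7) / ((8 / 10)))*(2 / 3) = -1225 / 12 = -102.08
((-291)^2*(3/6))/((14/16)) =338724/7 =48389.14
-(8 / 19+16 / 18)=-224 / 171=-1.31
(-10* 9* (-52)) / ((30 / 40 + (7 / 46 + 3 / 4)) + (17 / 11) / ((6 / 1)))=546480 / 223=2450.58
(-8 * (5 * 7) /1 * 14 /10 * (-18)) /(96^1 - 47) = 144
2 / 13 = 0.15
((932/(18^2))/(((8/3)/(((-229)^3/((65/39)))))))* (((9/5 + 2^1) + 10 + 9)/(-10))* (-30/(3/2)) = -53163794303/150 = -354425295.35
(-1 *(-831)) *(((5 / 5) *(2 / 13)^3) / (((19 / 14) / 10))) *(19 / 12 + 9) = 9850120 / 41743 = 235.97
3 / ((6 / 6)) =3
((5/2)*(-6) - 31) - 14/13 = -612/13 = -47.08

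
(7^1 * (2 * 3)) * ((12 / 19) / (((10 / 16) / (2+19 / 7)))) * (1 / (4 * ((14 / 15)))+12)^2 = 140174793 / 4655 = 30112.74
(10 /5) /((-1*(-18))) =1 /9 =0.11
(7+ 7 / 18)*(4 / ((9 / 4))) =1064 / 81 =13.14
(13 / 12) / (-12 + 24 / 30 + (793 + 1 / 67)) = 4355 / 3142896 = 0.00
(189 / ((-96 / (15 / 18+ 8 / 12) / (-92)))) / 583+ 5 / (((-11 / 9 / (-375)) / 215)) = 3076654347 / 9328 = 329830.01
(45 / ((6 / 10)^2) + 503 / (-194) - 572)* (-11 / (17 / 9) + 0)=8634879 / 3298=2618.22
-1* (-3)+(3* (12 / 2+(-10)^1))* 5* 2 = -117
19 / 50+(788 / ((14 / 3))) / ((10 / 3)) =17863 / 350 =51.04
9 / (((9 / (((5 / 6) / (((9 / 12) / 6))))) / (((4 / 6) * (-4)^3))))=-2560 / 9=-284.44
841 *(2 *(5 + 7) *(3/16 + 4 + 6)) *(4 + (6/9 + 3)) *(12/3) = 6305818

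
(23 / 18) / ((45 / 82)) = 943 / 405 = 2.33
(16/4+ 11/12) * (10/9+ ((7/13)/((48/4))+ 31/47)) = 2356165/263952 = 8.93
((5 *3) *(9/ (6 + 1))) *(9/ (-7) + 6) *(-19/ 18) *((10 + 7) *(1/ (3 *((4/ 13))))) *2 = -692835/ 196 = -3534.87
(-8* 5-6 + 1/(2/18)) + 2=-35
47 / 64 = 0.73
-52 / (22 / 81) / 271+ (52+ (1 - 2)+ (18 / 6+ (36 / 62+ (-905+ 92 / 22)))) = -78266943 / 92411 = -846.94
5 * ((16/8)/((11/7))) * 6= 420/11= 38.18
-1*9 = -9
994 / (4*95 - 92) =497 / 144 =3.45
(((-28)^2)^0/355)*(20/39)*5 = 20/2769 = 0.01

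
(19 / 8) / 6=19 / 48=0.40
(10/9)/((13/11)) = 110/117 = 0.94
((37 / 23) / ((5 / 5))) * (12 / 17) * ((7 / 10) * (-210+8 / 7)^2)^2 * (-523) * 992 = -15476648134735492608 / 28175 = -549304281623265.04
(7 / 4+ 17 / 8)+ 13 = 16.88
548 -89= 459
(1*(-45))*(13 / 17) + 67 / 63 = -35716 / 1071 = -33.35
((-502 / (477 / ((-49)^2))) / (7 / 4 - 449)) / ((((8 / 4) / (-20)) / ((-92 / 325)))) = 887102272 / 55467945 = 15.99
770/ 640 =77/ 64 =1.20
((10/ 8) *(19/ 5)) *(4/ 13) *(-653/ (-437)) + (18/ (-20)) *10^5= -89997.82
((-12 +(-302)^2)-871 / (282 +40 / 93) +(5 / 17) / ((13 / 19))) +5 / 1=91194.35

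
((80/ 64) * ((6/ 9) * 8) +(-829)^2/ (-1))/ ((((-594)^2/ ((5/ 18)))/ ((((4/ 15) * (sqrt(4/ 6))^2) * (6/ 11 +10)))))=-1.01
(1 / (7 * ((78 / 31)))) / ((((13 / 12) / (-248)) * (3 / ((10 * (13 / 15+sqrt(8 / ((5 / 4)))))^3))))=-169757.09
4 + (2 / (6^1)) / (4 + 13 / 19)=1087 / 267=4.07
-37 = -37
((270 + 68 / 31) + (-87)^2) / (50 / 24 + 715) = 2916924 / 266755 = 10.93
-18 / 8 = -9 / 4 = -2.25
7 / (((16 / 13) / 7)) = 637 / 16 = 39.81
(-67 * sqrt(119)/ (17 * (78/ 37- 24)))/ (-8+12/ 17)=-2479 * sqrt(119)/ 100440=-0.27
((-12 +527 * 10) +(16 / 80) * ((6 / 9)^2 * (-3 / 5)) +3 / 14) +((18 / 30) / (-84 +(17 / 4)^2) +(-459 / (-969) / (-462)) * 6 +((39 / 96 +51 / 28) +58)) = 3940187120867 / 740863200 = 5318.37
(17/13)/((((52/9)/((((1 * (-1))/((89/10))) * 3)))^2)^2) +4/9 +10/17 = 58892532279661289/57028007964876624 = 1.03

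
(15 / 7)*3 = 45 / 7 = 6.43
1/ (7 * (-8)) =-0.02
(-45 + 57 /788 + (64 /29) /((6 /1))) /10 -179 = -25154017 /137112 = -183.46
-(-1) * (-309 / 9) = -34.33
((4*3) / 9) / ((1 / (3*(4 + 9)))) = 52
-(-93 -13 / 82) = 7639 / 82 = 93.16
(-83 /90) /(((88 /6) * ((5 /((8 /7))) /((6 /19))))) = -166 /36575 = -0.00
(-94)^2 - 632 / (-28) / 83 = 5133874 / 581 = 8836.27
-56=-56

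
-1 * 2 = -2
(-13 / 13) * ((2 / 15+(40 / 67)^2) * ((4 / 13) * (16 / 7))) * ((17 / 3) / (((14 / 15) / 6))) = -35880064 / 2859493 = -12.55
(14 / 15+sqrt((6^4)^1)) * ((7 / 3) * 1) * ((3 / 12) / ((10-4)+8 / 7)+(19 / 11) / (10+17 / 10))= 91150451 / 5791500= 15.74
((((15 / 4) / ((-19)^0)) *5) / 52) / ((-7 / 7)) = -75 / 208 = -0.36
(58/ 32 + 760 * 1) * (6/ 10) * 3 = 109701/ 80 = 1371.26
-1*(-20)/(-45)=-4/9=-0.44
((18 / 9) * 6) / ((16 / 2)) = 3 / 2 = 1.50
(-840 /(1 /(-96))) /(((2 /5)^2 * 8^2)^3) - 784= -46458349 /65536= -708.90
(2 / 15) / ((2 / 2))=2 / 15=0.13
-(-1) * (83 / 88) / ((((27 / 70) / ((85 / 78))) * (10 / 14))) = 345695 / 92664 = 3.73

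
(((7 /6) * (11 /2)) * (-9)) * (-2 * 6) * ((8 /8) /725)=693 /725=0.96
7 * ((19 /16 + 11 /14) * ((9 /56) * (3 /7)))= 5967 /6272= 0.95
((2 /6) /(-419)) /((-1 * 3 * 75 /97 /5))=97 /56565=0.00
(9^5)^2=3486784401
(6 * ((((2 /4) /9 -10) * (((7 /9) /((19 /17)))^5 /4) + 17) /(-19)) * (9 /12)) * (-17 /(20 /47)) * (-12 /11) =-139578028178275997 /814883586636240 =-171.29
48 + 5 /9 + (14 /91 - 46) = 317 /117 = 2.71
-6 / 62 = -3 / 31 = -0.10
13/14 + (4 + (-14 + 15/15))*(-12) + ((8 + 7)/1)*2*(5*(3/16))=137.05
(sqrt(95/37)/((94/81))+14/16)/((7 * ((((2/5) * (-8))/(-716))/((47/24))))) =42065/768+24165 * sqrt(3515)/16576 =141.20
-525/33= -175/11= -15.91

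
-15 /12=-5 /4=-1.25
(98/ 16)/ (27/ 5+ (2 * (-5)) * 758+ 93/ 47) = -11515/ 14236528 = -0.00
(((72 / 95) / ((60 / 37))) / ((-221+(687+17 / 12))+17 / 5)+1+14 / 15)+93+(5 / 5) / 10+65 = 515372303 / 3220386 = 160.03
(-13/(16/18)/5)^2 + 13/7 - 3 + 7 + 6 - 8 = 139023/11200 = 12.41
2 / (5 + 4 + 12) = 2 / 21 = 0.10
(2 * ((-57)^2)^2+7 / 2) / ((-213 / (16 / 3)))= -337792088 / 639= -528626.12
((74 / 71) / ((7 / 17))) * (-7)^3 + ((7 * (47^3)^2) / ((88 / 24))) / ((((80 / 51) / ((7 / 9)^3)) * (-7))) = -4462610319263089 / 5060880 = -881785444.28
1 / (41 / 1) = 0.02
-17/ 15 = -1.13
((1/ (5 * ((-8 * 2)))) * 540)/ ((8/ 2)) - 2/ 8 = -31/ 16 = -1.94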